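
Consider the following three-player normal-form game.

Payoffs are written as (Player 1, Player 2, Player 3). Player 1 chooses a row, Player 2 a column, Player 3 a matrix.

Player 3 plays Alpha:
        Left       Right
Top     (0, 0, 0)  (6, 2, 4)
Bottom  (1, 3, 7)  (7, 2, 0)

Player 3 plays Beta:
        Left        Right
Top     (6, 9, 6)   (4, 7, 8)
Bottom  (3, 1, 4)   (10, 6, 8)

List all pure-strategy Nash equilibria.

For each player, find the best response to each opponent profile; mutual best responses are the pure NE.
Player 1 against (Left, Alpha): payoffs 0, 1 → best response Bottom.
Player 1 against (Left, Beta): payoffs 6, 3 → best response Top.
Player 1 against (Right, Alpha): payoffs 6, 7 → best response Bottom.
Player 1 against (Right, Beta): payoffs 4, 10 → best response Bottom.
Player 2 against (Top, Alpha): payoffs 0, 2 → best response Right.
Player 2 against (Top, Beta): payoffs 9, 7 → best response Left.
Player 2 against (Bottom, Alpha): payoffs 3, 2 → best response Left.
Player 2 against (Bottom, Beta): payoffs 1, 6 → best response Right.
Player 3 against (Top, Left): payoffs 0, 6 → best response Beta.
Player 3 against (Top, Right): payoffs 4, 8 → best response Beta.
Player 3 against (Bottom, Left): payoffs 7, 4 → best response Alpha.
Player 3 against (Bottom, Right): payoffs 0, 8 → best response Beta.
Mutual best responses: (Top, Left, Beta); (Bottom, Left, Alpha); (Bottom, Right, Beta).

Pure-strategy Nash equilibria: (Top, Left, Beta) and (Bottom, Left, Alpha) and (Bottom, Right, Beta)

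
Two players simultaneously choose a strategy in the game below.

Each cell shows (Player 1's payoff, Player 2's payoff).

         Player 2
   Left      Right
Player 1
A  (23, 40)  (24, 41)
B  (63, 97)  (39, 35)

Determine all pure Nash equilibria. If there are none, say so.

The unique pure-strategy Nash equilibrium is (B, Left).

For each strategy profile, look for a profitable unilateral deviation.
(A, Left): Player 1 can switch to B (23 → 63). Not NE.
(A, Right): Player 1 can switch to B (24 → 39). Not NE.
(B, Left): Player 1 gets 63, best alternative 23; Player 2 gets 97, best alternative 35. No profitable deviation — NE.
(B, Right): Player 2 can switch to Left (35 → 97). Not NE.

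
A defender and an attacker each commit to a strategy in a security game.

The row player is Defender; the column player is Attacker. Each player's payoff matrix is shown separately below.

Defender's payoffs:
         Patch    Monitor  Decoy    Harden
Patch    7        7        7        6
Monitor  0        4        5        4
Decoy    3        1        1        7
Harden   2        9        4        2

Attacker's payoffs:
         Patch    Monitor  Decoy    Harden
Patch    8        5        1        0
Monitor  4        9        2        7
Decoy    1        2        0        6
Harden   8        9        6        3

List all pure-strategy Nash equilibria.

Pure-strategy Nash equilibria: (Patch, Patch), (Decoy, Harden), (Harden, Monitor)

(Patch, Patch): Defender gets 7, best alternative 3; Attacker gets 8, best alternative 5. No profitable deviation — NE.
(Patch, Monitor): Defender can switch to Harden (7 → 9). Not NE.
(Patch, Decoy): Attacker can switch to Patch (1 → 8). Not NE.
(Patch, Harden): Defender can switch to Decoy (6 → 7). Not NE.
(Monitor, Patch): Defender can switch to Patch (0 → 7). Not NE.
(Monitor, Monitor): Defender can switch to Patch (4 → 7). Not NE.
(Monitor, Decoy): Defender can switch to Patch (5 → 7). Not NE.
(Monitor, Harden): Defender can switch to Patch (4 → 6). Not NE.
(Decoy, Patch): Defender can switch to Patch (3 → 7). Not NE.
(Decoy, Harden): Defender gets 7, best alternative 6; Attacker gets 6, best alternative 2. No profitable deviation — NE.
(Harden, Monitor): Defender gets 9, best alternative 7; Attacker gets 9, best alternative 8. No profitable deviation — NE.
(The remaining 5 profiles each have a profitable deviation by the same check.)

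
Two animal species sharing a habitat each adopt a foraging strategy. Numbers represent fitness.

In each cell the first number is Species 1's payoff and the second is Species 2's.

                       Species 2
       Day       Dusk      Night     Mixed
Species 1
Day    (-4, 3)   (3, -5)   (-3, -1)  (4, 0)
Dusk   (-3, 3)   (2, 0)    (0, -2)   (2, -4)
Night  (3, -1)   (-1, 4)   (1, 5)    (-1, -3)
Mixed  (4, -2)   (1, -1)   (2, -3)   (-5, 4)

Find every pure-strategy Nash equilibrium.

No pure-strategy Nash equilibrium.

(Day, Day): Species 1 can switch to Dusk (-4 → -3). Not NE.
(Day, Dusk): Species 2 can switch to Day (-5 → 3). Not NE.
(Day, Night): Species 1 can switch to Dusk (-3 → 0). Not NE.
(Day, Mixed): Species 2 can switch to Day (0 → 3). Not NE.
(Dusk, Day): Species 1 can switch to Night (-3 → 3). Not NE.
(Dusk, Dusk): Species 1 can switch to Day (2 → 3). Not NE.
(The remaining 10 profiles each have a profitable deviation by the same check.)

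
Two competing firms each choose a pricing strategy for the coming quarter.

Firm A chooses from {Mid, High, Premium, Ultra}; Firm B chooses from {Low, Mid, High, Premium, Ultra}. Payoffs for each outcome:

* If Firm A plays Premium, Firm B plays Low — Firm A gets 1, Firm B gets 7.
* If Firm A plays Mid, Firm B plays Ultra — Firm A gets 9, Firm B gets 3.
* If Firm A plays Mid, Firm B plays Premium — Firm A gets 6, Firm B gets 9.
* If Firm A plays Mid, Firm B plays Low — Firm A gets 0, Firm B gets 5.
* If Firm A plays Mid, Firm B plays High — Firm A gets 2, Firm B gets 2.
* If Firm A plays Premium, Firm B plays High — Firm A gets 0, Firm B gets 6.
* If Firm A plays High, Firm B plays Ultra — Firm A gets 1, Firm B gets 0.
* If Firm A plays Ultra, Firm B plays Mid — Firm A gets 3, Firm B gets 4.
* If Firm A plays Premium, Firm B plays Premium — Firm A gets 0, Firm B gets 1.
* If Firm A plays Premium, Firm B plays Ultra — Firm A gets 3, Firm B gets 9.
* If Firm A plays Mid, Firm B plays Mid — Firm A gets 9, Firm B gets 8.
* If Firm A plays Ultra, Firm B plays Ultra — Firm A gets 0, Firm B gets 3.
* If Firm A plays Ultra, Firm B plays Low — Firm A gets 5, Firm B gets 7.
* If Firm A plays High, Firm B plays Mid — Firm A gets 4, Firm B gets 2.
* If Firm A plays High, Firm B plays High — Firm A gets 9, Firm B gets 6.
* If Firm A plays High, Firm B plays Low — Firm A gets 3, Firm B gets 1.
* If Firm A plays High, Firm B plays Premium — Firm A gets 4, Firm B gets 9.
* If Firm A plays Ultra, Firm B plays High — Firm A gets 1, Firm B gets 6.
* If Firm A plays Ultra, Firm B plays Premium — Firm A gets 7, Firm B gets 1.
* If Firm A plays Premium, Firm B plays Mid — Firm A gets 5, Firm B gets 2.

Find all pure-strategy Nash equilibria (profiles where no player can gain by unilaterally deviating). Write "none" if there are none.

(Ultra, Low)

(Mid, Low): Firm A can switch to High (0 → 3). Not NE.
(Mid, Mid): Firm B can switch to Premium (8 → 9). Not NE.
(Mid, High): Firm A can switch to High (2 → 9). Not NE.
(Mid, Premium): Firm A can switch to Ultra (6 → 7). Not NE.
(Mid, Ultra): Firm B can switch to Low (3 → 5). Not NE.
(High, Low): Firm A can switch to Ultra (3 → 5). Not NE.
(High, Mid): Firm A can switch to Mid (4 → 9). Not NE.
(High, High): Firm B can switch to Premium (6 → 9). Not NE.
(Ultra, Low): Firm A gets 5, best alternative 3; Firm B gets 7, best alternative 6. No profitable deviation — NE.
(The remaining 11 profiles each have a profitable deviation by the same check.)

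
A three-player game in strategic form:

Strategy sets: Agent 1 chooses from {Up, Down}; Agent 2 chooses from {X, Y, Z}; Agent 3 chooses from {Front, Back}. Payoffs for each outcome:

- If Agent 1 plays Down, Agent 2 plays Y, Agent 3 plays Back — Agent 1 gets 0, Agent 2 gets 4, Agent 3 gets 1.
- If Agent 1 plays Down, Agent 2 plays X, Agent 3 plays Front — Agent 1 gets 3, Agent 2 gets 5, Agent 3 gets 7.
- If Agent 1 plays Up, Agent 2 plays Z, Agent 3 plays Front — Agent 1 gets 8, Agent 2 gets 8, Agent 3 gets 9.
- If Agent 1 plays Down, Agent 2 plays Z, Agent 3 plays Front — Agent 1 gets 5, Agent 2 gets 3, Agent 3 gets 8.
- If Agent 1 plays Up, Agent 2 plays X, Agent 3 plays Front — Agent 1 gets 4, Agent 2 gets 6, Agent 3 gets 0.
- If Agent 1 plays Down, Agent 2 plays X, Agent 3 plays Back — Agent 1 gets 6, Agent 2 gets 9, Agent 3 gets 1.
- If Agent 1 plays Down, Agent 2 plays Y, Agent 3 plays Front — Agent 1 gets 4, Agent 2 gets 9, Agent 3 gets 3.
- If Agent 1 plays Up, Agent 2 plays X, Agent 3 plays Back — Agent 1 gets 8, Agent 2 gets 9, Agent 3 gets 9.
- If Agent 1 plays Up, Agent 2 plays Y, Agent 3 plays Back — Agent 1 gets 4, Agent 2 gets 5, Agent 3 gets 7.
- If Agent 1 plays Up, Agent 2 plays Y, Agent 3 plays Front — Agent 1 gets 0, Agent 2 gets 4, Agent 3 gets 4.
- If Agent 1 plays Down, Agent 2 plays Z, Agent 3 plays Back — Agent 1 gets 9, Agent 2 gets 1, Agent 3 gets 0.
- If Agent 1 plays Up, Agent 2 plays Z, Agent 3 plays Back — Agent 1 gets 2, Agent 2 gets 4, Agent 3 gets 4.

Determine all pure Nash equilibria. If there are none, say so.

The pure Nash equilibria are (Up, X, Back), (Up, Z, Front), (Down, Y, Front).

Agent 1 against (X, Front): payoffs 4, 3 → best response Up.
Agent 1 against (X, Back): payoffs 8, 6 → best response Up.
Agent 1 against (Y, Front): payoffs 0, 4 → best response Down.
Agent 1 against (Y, Back): payoffs 4, 0 → best response Up.
Agent 1 against (Z, Front): payoffs 8, 5 → best response Up.
Agent 1 against (Z, Back): payoffs 2, 9 → best response Down.
Agent 2 against (Up, Front): payoffs 6, 4, 8 → best response Z.
Agent 2 against (Up, Back): payoffs 9, 5, 4 → best response X.
Agent 2 against (Down, Front): payoffs 5, 9, 3 → best response Y.
Agent 2 against (Down, Back): payoffs 9, 4, 1 → best response X.
Agent 3 against (Up, X): payoffs 0, 9 → best response Back.
Agent 3 against (Up, Y): payoffs 4, 7 → best response Back.
Agent 3 against (Up, Z): payoffs 9, 4 → best response Front.
Agent 3 against (Down, X): payoffs 7, 1 → best response Front.
Agent 3 against (Down, Y): payoffs 3, 1 → best response Front.
Agent 3 against (Down, Z): payoffs 8, 0 → best response Front.
Mutual best responses: (Up, X, Back); (Up, Z, Front); (Down, Y, Front).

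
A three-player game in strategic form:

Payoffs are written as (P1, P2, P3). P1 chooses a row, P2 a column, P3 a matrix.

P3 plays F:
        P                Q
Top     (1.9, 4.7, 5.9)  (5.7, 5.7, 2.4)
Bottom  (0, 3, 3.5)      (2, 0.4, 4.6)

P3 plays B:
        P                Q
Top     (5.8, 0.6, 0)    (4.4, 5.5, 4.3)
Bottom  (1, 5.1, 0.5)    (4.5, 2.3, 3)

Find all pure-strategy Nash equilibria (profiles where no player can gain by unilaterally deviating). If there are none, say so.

No pure-strategy Nash equilibrium.

Check each profile: it is a Nash equilibrium iff no player can strictly gain by switching unilaterally.
(Top, P, F): P2 can switch to Q (4.7 → 5.7). Not NE.
(Top, P, B): P2 can switch to Q (0.6 → 5.5). Not NE.
(Top, Q, F): P3 can switch to B (2.4 → 4.3). Not NE.
(Top, Q, B): P1 can switch to Bottom (4.4 → 4.5). Not NE.
(Bottom, P, F): P1 can switch to Top (0 → 1.9). Not NE.
(Bottom, P, B): P1 can switch to Top (1 → 5.8). Not NE.
(Bottom, Q, F): P1 can switch to Top (2 → 5.7). Not NE.
(Bottom, Q, B): P2 can switch to P (2.3 → 5.1). Not NE.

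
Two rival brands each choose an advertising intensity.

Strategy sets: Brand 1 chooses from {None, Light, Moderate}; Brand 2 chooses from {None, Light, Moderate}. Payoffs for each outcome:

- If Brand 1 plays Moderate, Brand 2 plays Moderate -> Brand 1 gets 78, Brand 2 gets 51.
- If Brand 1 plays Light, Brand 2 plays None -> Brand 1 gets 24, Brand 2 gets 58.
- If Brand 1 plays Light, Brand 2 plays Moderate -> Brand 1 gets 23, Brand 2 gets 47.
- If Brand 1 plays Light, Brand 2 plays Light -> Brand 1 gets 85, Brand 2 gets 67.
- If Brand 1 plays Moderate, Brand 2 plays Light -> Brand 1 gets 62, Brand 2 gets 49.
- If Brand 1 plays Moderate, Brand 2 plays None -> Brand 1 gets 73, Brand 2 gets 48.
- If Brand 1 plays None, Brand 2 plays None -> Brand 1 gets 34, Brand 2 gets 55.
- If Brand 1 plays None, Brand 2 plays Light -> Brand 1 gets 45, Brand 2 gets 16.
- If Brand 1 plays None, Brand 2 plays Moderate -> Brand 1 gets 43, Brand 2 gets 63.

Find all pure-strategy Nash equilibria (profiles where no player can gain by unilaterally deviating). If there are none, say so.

Mark each player's best response to every combination of opponents' strategies; a profile where every player is best-responding is a pure Nash equilibrium.
Brand 1 against None: payoffs 34, 24, 73 → best response Moderate.
Brand 1 against Light: payoffs 45, 85, 62 → best response Light.
Brand 1 against Moderate: payoffs 43, 23, 78 → best response Moderate.
Brand 2 against None: payoffs 55, 16, 63 → best response Moderate.
Brand 2 against Light: payoffs 58, 67, 47 → best response Light.
Brand 2 against Moderate: payoffs 48, 49, 51 → best response Moderate.
Mutual best responses: (Light, Light); (Moderate, Moderate).

Pure-strategy Nash equilibria: (Light, Light); (Moderate, Moderate)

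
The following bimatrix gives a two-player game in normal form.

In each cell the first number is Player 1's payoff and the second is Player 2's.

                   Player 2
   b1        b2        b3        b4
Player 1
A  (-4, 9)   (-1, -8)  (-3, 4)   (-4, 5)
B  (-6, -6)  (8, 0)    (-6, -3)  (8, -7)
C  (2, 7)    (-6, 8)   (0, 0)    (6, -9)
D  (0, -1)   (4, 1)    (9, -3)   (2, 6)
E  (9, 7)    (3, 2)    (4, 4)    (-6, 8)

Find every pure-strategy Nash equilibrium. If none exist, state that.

(B, b2)

Player 1 against b1: payoffs -4, -6, 2, 0, 9 → best response E.
Player 1 against b2: payoffs -1, 8, -6, 4, 3 → best response B.
Player 1 against b3: payoffs -3, -6, 0, 9, 4 → best response D.
Player 1 against b4: payoffs -4, 8, 6, 2, -6 → best response B.
Player 2 against A: payoffs 9, -8, 4, 5 → best response b1.
Player 2 against B: payoffs -6, 0, -3, -7 → best response b2.
Player 2 against C: payoffs 7, 8, 0, -9 → best response b2.
Player 2 against D: payoffs -1, 1, -3, 6 → best response b4.
Player 2 against E: payoffs 7, 2, 4, 8 → best response b4.
Mutual best responses: (B, b2).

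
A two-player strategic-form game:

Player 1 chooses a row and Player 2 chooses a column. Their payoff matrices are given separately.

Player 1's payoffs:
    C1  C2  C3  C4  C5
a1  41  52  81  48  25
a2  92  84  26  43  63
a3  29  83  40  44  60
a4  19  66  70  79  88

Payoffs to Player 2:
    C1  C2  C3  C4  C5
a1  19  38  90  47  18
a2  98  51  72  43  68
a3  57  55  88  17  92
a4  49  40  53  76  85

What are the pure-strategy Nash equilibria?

(a1, C3), (a2, C1), (a4, C5)

Mark each player's best response to every combination of opponents' strategies; a profile where every player is best-responding is a pure Nash equilibrium.
Player 1 against C1: payoffs 41, 92, 29, 19 → best response a2.
Player 1 against C2: payoffs 52, 84, 83, 66 → best response a2.
Player 1 against C3: payoffs 81, 26, 40, 70 → best response a1.
Player 1 against C4: payoffs 48, 43, 44, 79 → best response a4.
Player 1 against C5: payoffs 25, 63, 60, 88 → best response a4.
Player 2 against a1: payoffs 19, 38, 90, 47, 18 → best response C3.
Player 2 against a2: payoffs 98, 51, 72, 43, 68 → best response C1.
Player 2 against a3: payoffs 57, 55, 88, 17, 92 → best response C5.
Player 2 against a4: payoffs 49, 40, 53, 76, 85 → best response C5.
Mutual best responses: (a1, C3); (a2, C1); (a4, C5).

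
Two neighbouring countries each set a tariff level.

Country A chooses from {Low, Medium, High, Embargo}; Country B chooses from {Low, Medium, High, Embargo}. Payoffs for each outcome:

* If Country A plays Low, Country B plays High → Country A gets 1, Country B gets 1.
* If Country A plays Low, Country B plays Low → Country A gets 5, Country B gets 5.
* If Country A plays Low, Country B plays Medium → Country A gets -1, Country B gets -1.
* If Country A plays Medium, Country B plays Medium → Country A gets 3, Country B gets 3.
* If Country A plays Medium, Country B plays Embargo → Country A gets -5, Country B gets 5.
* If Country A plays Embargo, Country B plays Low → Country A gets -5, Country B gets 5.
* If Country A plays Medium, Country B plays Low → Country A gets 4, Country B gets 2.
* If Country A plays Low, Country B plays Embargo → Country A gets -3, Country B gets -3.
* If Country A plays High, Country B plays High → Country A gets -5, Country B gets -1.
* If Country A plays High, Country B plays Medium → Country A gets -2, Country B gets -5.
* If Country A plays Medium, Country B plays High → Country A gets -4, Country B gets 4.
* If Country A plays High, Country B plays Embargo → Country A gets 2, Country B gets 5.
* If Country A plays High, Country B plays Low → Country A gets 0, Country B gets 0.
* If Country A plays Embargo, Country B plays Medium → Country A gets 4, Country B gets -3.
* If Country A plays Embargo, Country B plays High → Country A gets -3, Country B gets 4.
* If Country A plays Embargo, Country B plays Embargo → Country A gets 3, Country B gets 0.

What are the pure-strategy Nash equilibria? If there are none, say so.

The unique pure-strategy Nash equilibrium is (Low, Low).

Country A against Low: payoffs 5, 4, 0, -5 → best response Low.
Country A against Medium: payoffs -1, 3, -2, 4 → best response Embargo.
Country A against High: payoffs 1, -4, -5, -3 → best response Low.
Country A against Embargo: payoffs -3, -5, 2, 3 → best response Embargo.
Country B against Low: payoffs 5, -1, 1, -3 → best response Low.
Country B against Medium: payoffs 2, 3, 4, 5 → best response Embargo.
Country B against High: payoffs 0, -5, -1, 5 → best response Embargo.
Country B against Embargo: payoffs 5, -3, 4, 0 → best response Low.
Mutual best responses: (Low, Low).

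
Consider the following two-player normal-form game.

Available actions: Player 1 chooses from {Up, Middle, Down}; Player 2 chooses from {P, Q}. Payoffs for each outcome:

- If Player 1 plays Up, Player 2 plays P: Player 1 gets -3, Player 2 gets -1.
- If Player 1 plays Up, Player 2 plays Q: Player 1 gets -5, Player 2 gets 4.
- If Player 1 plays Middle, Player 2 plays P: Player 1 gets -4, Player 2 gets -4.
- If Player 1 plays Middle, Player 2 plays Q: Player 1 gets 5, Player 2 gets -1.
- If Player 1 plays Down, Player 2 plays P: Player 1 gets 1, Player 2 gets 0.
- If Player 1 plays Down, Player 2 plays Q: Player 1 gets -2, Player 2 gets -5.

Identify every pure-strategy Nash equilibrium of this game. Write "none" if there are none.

(Up, P): Player 1 can switch to Down (-3 → 1). Not NE.
(Up, Q): Player 1 can switch to Middle (-5 → 5). Not NE.
(Middle, P): Player 1 can switch to Up (-4 → -3). Not NE.
(Middle, Q): Player 1 gets 5, best alternative -2; Player 2 gets -1, best alternative -4. No profitable deviation — NE.
(Down, P): Player 1 gets 1, best alternative -3; Player 2 gets 0, best alternative -5. No profitable deviation — NE.
(Down, Q): Player 1 can switch to Middle (-2 → 5). Not NE.

(Middle, Q) and (Down, P)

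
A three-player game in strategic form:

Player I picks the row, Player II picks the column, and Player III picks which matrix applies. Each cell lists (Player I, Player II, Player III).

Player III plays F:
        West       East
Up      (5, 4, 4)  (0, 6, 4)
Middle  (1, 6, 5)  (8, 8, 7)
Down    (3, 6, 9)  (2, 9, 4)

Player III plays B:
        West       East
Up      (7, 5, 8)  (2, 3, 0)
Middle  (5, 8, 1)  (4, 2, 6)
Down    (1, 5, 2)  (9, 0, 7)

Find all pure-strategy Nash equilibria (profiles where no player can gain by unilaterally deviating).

Player I against (West, F): payoffs 5, 1, 3 → best response Up.
Player I against (West, B): payoffs 7, 5, 1 → best response Up.
Player I against (East, F): payoffs 0, 8, 2 → best response Middle.
Player I against (East, B): payoffs 2, 4, 9 → best response Down.
Player II against (Up, F): payoffs 4, 6 → best response East.
Player II against (Up, B): payoffs 5, 3 → best response West.
Player II against (Middle, F): payoffs 6, 8 → best response East.
Player II against (Middle, B): payoffs 8, 2 → best response West.
Player II against (Down, F): payoffs 6, 9 → best response East.
Player II against (Down, B): payoffs 5, 0 → best response West.
Player III against (Up, West): payoffs 4, 8 → best response B.
Player III against (Up, East): payoffs 4, 0 → best response F.
Player III against (Middle, West): payoffs 5, 1 → best response F.
Player III against (Middle, East): payoffs 7, 6 → best response F.
Player III against (Down, West): payoffs 9, 2 → best response F.
Player III against (Down, East): payoffs 4, 7 → best response B.
Mutual best responses: (Up, West, B); (Middle, East, F).

The pure Nash equilibria are (Up, West, B), (Middle, East, F).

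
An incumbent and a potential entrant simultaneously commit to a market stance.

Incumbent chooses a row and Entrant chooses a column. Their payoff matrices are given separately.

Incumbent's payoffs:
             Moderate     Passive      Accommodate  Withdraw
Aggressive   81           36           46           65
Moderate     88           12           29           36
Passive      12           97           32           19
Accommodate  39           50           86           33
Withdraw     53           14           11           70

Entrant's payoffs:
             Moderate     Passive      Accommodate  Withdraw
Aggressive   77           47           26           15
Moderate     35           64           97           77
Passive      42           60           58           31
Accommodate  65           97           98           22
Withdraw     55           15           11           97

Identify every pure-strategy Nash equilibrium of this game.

(Passive, Passive), (Accommodate, Accommodate), (Withdraw, Withdraw)

For each player, find the best response to each opponent profile; mutual best responses are the pure NE.
Incumbent against Moderate: payoffs 81, 88, 12, 39, 53 → best response Moderate.
Incumbent against Passive: payoffs 36, 12, 97, 50, 14 → best response Passive.
Incumbent against Accommodate: payoffs 46, 29, 32, 86, 11 → best response Accommodate.
Incumbent against Withdraw: payoffs 65, 36, 19, 33, 70 → best response Withdraw.
Entrant against Aggressive: payoffs 77, 47, 26, 15 → best response Moderate.
Entrant against Moderate: payoffs 35, 64, 97, 77 → best response Accommodate.
Entrant against Passive: payoffs 42, 60, 58, 31 → best response Passive.
Entrant against Accommodate: payoffs 65, 97, 98, 22 → best response Accommodate.
Entrant against Withdraw: payoffs 55, 15, 11, 97 → best response Withdraw.
Mutual best responses: (Passive, Passive); (Accommodate, Accommodate); (Withdraw, Withdraw).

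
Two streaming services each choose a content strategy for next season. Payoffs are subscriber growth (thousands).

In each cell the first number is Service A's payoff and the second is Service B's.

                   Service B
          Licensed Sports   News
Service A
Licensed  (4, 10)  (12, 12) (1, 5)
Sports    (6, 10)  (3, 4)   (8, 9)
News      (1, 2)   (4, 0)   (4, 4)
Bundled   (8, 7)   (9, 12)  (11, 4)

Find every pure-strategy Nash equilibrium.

(Licensed, Licensed): Service A can switch to Sports (4 → 6). Not NE.
(Licensed, Sports): Service A gets 12, best alternative 9; Service B gets 12, best alternative 10. No profitable deviation — NE.
(Licensed, News): Service A can switch to Sports (1 → 8). Not NE.
(Sports, Licensed): Service A can switch to Bundled (6 → 8). Not NE.
(Sports, Sports): Service A can switch to Licensed (3 → 12). Not NE.
(Sports, News): Service A can switch to Bundled (8 → 11). Not NE.
(News, Licensed): Service A can switch to Licensed (1 → 4). Not NE.
(News, Sports): Service A can switch to Licensed (4 → 12). Not NE.
(News, News): Service A can switch to Sports (4 → 8). Not NE.
(Bundled, Licensed): Service B can switch to Sports (7 → 12). Not NE.
(Bundled, Sports): Service A can switch to Licensed (9 → 12). Not NE.
(Bundled, News): Service B can switch to Licensed (4 → 7). Not NE.

(Licensed, Sports)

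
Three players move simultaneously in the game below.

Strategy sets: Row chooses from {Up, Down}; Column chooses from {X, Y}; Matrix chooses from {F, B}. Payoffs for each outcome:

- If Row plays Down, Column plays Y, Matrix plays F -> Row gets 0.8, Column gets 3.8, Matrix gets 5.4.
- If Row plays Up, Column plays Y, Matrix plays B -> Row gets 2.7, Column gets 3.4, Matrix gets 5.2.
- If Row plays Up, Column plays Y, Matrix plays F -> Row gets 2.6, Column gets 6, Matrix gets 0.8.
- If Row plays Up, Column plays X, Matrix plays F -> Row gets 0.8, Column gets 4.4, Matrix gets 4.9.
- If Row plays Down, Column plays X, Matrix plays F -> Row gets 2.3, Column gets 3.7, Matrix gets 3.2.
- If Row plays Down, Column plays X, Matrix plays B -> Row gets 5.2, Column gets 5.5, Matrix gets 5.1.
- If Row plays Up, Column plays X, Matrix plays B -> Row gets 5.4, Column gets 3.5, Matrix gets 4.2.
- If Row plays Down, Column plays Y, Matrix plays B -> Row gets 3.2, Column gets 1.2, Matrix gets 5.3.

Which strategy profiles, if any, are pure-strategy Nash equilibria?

This game has no pure Nash equilibrium.

(Up, X, F): Row can switch to Down (0.8 → 2.3). Not NE.
(Up, X, B): Matrix can switch to F (4.2 → 4.9). Not NE.
(Up, Y, F): Matrix can switch to B (0.8 → 5.2). Not NE.
(Up, Y, B): Row can switch to Down (2.7 → 3.2). Not NE.
(Down, X, F): Column can switch to Y (3.7 → 3.8). Not NE.
(Down, X, B): Row can switch to Up (5.2 → 5.4). Not NE.
(Down, Y, F): Row can switch to Up (0.8 → 2.6). Not NE.
(Down, Y, B): Column can switch to X (1.2 → 5.5). Not NE.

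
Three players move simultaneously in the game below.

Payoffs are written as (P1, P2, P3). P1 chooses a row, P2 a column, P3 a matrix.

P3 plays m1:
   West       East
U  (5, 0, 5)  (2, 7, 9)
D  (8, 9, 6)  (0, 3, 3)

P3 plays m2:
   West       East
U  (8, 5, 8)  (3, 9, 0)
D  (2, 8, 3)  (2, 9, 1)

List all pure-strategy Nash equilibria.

Pure-strategy Nash equilibria: (U, East, m1) and (D, West, m1)

For each player, find the best response to each opponent profile; mutual best responses are the pure NE.
P1 against (West, m1): payoffs 5, 8 → best response D.
P1 against (West, m2): payoffs 8, 2 → best response U.
P1 against (East, m1): payoffs 2, 0 → best response U.
P1 against (East, m2): payoffs 3, 2 → best response U.
P2 against (U, m1): payoffs 0, 7 → best response East.
P2 against (U, m2): payoffs 5, 9 → best response East.
P2 against (D, m1): payoffs 9, 3 → best response West.
P2 against (D, m2): payoffs 8, 9 → best response East.
P3 against (U, West): payoffs 5, 8 → best response m2.
P3 against (U, East): payoffs 9, 0 → best response m1.
P3 against (D, West): payoffs 6, 3 → best response m1.
P3 against (D, East): payoffs 3, 1 → best response m1.
Mutual best responses: (U, East, m1); (D, West, m1).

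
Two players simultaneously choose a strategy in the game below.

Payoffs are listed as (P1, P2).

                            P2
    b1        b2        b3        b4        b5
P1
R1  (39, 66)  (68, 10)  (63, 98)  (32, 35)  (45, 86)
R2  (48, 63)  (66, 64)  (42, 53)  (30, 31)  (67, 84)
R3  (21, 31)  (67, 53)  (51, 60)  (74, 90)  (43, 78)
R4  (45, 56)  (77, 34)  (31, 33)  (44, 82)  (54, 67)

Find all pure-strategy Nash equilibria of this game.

Pure-strategy Nash equilibria: (R1, b3) and (R2, b5) and (R3, b4)

For each player, find the best response to each opponent profile; mutual best responses are the pure NE.
P1 against b1: payoffs 39, 48, 21, 45 → best response R2.
P1 against b2: payoffs 68, 66, 67, 77 → best response R4.
P1 against b3: payoffs 63, 42, 51, 31 → best response R1.
P1 against b4: payoffs 32, 30, 74, 44 → best response R3.
P1 against b5: payoffs 45, 67, 43, 54 → best response R2.
P2 against R1: payoffs 66, 10, 98, 35, 86 → best response b3.
P2 against R2: payoffs 63, 64, 53, 31, 84 → best response b5.
P2 against R3: payoffs 31, 53, 60, 90, 78 → best response b4.
P2 against R4: payoffs 56, 34, 33, 82, 67 → best response b4.
Mutual best responses: (R1, b3); (R2, b5); (R3, b4).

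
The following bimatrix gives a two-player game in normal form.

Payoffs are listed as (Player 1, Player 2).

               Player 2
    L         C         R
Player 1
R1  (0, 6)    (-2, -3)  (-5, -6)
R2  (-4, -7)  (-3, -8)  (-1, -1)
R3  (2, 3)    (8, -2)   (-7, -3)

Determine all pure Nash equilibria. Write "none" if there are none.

For each player, find the best response to each opponent profile; mutual best responses are the pure NE.
Player 1 against L: payoffs 0, -4, 2 → best response R3.
Player 1 against C: payoffs -2, -3, 8 → best response R3.
Player 1 against R: payoffs -5, -1, -7 → best response R2.
Player 2 against R1: payoffs 6, -3, -6 → best response L.
Player 2 against R2: payoffs -7, -8, -1 → best response R.
Player 2 against R3: payoffs 3, -2, -3 → best response L.
Mutual best responses: (R2, R); (R3, L).

(R2, R) and (R3, L)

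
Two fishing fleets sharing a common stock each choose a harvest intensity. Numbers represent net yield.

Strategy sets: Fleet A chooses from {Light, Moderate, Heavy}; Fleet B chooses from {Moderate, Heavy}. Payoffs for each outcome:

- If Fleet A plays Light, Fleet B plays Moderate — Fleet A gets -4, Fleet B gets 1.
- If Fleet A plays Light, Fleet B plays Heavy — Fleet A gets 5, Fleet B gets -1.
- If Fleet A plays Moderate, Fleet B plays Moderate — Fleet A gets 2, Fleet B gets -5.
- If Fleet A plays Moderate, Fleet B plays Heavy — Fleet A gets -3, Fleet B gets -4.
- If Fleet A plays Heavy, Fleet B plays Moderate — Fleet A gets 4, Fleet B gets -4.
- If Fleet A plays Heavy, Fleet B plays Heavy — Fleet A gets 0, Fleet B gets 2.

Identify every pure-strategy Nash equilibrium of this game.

none

For each player, find the best response to each opponent profile; mutual best responses are the pure NE.
Fleet A against Moderate: payoffs -4, 2, 4 → best response Heavy.
Fleet A against Heavy: payoffs 5, -3, 0 → best response Light.
Fleet B against Light: payoffs 1, -1 → best response Moderate.
Fleet B against Moderate: payoffs -5, -4 → best response Heavy.
Fleet B against Heavy: payoffs -4, 2 → best response Heavy.
No profile is a mutual best response for all players.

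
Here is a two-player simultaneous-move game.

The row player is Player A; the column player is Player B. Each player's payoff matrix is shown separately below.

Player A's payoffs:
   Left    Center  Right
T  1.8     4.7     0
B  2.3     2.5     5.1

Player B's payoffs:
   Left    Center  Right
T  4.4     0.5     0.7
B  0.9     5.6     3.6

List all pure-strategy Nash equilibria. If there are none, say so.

none

Mark each player's best response to every combination of opponents' strategies; a profile where every player is best-responding is a pure Nash equilibrium.
Player A against Left: payoffs 1.8, 2.3 → best response B.
Player A against Center: payoffs 4.7, 2.5 → best response T.
Player A against Right: payoffs 0, 5.1 → best response B.
Player B against T: payoffs 4.4, 0.5, 0.7 → best response Left.
Player B against B: payoffs 0.9, 5.6, 3.6 → best response Center.
No profile is a mutual best response for all players.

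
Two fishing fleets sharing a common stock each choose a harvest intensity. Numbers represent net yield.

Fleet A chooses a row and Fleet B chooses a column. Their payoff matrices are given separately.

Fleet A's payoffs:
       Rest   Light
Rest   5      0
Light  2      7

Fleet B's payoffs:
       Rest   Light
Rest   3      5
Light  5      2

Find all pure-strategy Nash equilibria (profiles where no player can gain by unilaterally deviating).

No pure-strategy Nash equilibrium.

For each strategy profile, look for a profitable unilateral deviation.
(Rest, Rest): Fleet B can switch to Light (3 → 5). Not NE.
(Rest, Light): Fleet A can switch to Light (0 → 7). Not NE.
(Light, Rest): Fleet A can switch to Rest (2 → 5). Not NE.
(Light, Light): Fleet B can switch to Rest (2 → 5). Not NE.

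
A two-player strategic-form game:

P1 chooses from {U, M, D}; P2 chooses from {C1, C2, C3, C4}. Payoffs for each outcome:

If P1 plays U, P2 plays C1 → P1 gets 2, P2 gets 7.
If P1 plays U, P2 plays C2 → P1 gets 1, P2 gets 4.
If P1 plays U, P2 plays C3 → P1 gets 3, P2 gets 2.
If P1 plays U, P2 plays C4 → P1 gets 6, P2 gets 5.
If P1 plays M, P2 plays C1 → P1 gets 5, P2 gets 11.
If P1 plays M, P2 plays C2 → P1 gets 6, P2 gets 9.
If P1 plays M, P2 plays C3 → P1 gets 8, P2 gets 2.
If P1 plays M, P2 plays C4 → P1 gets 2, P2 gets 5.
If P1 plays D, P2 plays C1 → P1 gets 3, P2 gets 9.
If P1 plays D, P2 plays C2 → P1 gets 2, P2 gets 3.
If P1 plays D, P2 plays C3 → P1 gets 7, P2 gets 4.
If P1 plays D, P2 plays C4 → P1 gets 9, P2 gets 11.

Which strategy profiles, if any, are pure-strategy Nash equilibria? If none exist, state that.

(M, C1), (D, C4)

Check each profile: it is a Nash equilibrium iff no player can strictly gain by switching unilaterally.
(U, C1): P1 can switch to M (2 → 5). Not NE.
(U, C2): P1 can switch to M (1 → 6). Not NE.
(U, C3): P1 can switch to M (3 → 8). Not NE.
(U, C4): P1 can switch to D (6 → 9). Not NE.
(M, C1): P1 gets 5, best alternative 3; P2 gets 11, best alternative 9. No profitable deviation — NE.
(M, C2): P2 can switch to C1 (9 → 11). Not NE.
(M, C3): P2 can switch to C1 (2 → 11). Not NE.
(D, C4): P1 gets 9, best alternative 6; P2 gets 11, best alternative 9. No profitable deviation — NE.
(The remaining 4 profiles each have a profitable deviation by the same check.)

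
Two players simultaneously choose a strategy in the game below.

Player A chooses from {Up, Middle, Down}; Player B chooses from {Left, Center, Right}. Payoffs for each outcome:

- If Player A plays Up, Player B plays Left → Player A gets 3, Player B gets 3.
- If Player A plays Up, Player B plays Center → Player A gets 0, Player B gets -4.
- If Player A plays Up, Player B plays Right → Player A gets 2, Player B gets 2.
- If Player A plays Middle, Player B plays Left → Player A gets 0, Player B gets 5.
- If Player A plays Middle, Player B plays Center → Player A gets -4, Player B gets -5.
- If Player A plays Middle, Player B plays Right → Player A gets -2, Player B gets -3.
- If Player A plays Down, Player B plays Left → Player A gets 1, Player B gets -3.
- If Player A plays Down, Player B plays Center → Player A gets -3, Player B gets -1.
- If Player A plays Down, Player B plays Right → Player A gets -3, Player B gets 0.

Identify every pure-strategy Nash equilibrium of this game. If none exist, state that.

Player A against Left: payoffs 3, 0, 1 → best response Up.
Player A against Center: payoffs 0, -4, -3 → best response Up.
Player A against Right: payoffs 2, -2, -3 → best response Up.
Player B against Up: payoffs 3, -4, 2 → best response Left.
Player B against Middle: payoffs 5, -5, -3 → best response Left.
Player B against Down: payoffs -3, -1, 0 → best response Right.
Mutual best responses: (Up, Left).

Pure NE: (Up, Left)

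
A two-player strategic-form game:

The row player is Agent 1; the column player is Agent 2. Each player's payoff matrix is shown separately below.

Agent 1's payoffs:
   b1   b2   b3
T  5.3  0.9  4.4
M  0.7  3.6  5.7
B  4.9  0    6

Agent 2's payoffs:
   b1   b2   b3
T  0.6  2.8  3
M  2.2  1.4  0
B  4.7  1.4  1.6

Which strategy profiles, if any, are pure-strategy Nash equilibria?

none

Agent 1 against b1: payoffs 5.3, 0.7, 4.9 → best response T.
Agent 1 against b2: payoffs 0.9, 3.6, 0 → best response M.
Agent 1 against b3: payoffs 4.4, 5.7, 6 → best response B.
Agent 2 against T: payoffs 0.6, 2.8, 3 → best response b3.
Agent 2 against M: payoffs 2.2, 1.4, 0 → best response b1.
Agent 2 against B: payoffs 4.7, 1.4, 1.6 → best response b1.
No profile is a mutual best response for all players.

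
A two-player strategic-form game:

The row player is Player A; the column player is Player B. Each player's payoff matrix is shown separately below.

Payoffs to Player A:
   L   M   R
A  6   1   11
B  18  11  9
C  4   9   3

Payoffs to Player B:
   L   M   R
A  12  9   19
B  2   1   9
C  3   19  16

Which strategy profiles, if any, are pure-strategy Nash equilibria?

(A, R)

(A, L): Player A can switch to B (6 → 18). Not NE.
(A, M): Player A can switch to B (1 → 11). Not NE.
(A, R): Player A gets 11, best alternative 9; Player B gets 19, best alternative 12. No profitable deviation — NE.
(B, L): Player B can switch to R (2 → 9). Not NE.
(B, M): Player B can switch to L (1 → 2). Not NE.
(B, R): Player A can switch to A (9 → 11). Not NE.
(C, L): Player A can switch to A (4 → 6). Not NE.
(C, M): Player A can switch to B (9 → 11). Not NE.
(C, R): Player A can switch to A (3 → 11). Not NE.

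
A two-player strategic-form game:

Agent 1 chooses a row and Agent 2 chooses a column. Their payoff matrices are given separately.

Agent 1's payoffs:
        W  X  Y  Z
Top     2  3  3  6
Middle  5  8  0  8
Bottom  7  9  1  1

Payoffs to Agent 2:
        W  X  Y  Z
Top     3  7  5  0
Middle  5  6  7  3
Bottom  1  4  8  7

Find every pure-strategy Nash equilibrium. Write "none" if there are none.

No pure-strategy Nash equilibrium.

(Top, W): Agent 1 can switch to Middle (2 → 5). Not NE.
(Top, X): Agent 1 can switch to Middle (3 → 8). Not NE.
(Top, Y): Agent 2 can switch to X (5 → 7). Not NE.
(Top, Z): Agent 1 can switch to Middle (6 → 8). Not NE.
(Middle, W): Agent 1 can switch to Bottom (5 → 7). Not NE.
(Middle, X): Agent 1 can switch to Bottom (8 → 9). Not NE.
(The remaining 6 profiles each have a profitable deviation by the same check.)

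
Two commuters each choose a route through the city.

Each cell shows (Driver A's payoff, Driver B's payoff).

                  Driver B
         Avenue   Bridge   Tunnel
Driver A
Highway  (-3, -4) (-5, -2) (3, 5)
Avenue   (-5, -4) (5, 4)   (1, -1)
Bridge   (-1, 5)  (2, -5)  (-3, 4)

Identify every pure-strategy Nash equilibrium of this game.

Driver A against Avenue: payoffs -3, -5, -1 → best response Bridge.
Driver A against Bridge: payoffs -5, 5, 2 → best response Avenue.
Driver A against Tunnel: payoffs 3, 1, -3 → best response Highway.
Driver B against Highway: payoffs -4, -2, 5 → best response Tunnel.
Driver B against Avenue: payoffs -4, 4, -1 → best response Bridge.
Driver B against Bridge: payoffs 5, -5, 4 → best response Avenue.
Mutual best responses: (Highway, Tunnel); (Avenue, Bridge); (Bridge, Avenue).

The pure Nash equilibria are (Highway, Tunnel), (Avenue, Bridge), (Bridge, Avenue).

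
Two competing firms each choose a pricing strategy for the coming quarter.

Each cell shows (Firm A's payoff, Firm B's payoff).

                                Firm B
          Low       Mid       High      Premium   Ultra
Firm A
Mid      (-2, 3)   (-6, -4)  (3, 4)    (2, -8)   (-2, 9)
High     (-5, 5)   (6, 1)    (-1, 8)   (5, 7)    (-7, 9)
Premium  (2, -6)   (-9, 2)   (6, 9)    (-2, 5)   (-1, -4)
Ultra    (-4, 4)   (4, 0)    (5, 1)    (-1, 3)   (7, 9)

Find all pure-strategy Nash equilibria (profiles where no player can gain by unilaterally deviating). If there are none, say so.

(Premium, High), (Ultra, Ultra)

(Mid, Low): Firm A can switch to Premium (-2 → 2). Not NE.
(Mid, Mid): Firm A can switch to High (-6 → 6). Not NE.
(Mid, High): Firm A can switch to Premium (3 → 6). Not NE.
(Mid, Premium): Firm A can switch to High (2 → 5). Not NE.
(Mid, Ultra): Firm A can switch to Premium (-2 → -1). Not NE.
(High, Low): Firm A can switch to Mid (-5 → -2). Not NE.
(High, Mid): Firm B can switch to Low (1 → 5). Not NE.
(High, High): Firm A can switch to Mid (-1 → 3). Not NE.
(Premium, High): Firm A gets 6, best alternative 5; Firm B gets 9, best alternative 5. No profitable deviation — NE.
(Ultra, Ultra): Firm A gets 7, best alternative -1; Firm B gets 9, best alternative 4. No profitable deviation — NE.
(The remaining 10 profiles each have a profitable deviation by the same check.)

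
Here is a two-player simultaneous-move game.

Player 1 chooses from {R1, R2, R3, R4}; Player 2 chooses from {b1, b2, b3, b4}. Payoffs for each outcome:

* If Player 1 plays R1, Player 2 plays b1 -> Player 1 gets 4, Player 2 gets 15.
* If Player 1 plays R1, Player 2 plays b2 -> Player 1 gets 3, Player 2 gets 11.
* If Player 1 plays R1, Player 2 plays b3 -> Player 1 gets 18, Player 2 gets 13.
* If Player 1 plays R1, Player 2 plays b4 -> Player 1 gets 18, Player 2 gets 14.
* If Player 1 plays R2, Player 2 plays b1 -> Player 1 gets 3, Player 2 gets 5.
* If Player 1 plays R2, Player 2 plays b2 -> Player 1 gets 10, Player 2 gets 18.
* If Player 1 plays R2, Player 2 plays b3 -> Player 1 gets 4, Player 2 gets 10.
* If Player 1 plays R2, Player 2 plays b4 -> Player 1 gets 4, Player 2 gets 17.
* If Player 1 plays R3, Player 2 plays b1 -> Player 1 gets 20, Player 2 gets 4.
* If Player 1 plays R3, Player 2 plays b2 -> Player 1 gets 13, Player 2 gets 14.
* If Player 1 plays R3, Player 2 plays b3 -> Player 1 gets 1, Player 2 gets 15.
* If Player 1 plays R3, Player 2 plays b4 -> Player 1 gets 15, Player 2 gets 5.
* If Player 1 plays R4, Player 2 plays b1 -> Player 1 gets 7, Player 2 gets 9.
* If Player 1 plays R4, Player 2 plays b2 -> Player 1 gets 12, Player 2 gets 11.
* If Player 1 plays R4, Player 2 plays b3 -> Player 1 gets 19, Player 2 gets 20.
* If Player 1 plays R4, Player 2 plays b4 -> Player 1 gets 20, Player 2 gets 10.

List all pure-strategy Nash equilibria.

(R1, b1): Player 1 can switch to R3 (4 → 20). Not NE.
(R1, b2): Player 1 can switch to R2 (3 → 10). Not NE.
(R1, b3): Player 1 can switch to R4 (18 → 19). Not NE.
(R1, b4): Player 1 can switch to R4 (18 → 20). Not NE.
(R2, b1): Player 1 can switch to R1 (3 → 4). Not NE.
(R2, b2): Player 1 can switch to R3 (10 → 13). Not NE.
(R2, b3): Player 1 can switch to R1 (4 → 18). Not NE.
(R2, b4): Player 1 can switch to R1 (4 → 18). Not NE.
(R3, b1): Player 2 can switch to b2 (4 → 14). Not NE.
(R3, b2): Player 2 can switch to b3 (14 → 15). Not NE.
(R3, b3): Player 1 can switch to R1 (1 → 18). Not NE.
(R3, b4): Player 1 can switch to R1 (15 → 18). Not NE.
(R4, b3): Player 1 gets 19, best alternative 18; Player 2 gets 20, best alternative 11. No profitable deviation — NE.
(The remaining 3 profiles each have a profitable deviation by the same check.)

Pure NE: (R4, b3)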